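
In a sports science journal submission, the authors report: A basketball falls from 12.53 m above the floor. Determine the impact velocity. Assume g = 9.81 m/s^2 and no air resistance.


v = sqrt(2 * g * h)
v = sqrt(2 * 9.81 * 12.53)
v = sqrt(245.8386) = 15.6792 m/s

15.6792 m/s


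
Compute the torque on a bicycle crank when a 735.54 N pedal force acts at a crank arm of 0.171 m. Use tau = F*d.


tau = F * d
tau = 735.54 * 0.171
tau = 125.7773 N*m

125.7773 N*m


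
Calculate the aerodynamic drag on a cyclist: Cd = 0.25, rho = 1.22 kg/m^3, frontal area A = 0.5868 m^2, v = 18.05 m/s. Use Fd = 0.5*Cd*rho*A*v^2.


Fd = 0.5 * Cd * rho * A * v^2
Fd = 0.5 * 0.25 * 1.22 * 0.5868 * 18.05^2
v^2 = 325.8025
Fd = 0.5 * 0.25 * 1.22 * 0.5868 * 325.8025 = 29.1551 N

29.1551 N


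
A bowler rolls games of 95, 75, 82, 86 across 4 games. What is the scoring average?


Average = sum / n
Sum = 338
Average = 338 / 4 = 84.5

84.5


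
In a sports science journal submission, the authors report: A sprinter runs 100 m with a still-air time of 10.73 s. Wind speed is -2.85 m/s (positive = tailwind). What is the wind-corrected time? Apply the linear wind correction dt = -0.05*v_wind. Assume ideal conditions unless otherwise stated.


dt = -0.05 * v_wind = -0.05 * -2.85 = 0.1425 s
t_corrected = t_still + dt = 10.73 + (0.1425)
t_corrected = 10.8725 s

10.8725 s


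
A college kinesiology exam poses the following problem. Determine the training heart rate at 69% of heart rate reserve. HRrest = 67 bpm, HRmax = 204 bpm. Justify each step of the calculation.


Target = HRrest + pct*(HRmax - HRrest)
Heart rate reserve = HRmax - HRrest = 204 - 67 = 137 bpm
Fraction = 69% = 0.69
Target = 67 + 0.69 * 137
Target = 67 + 94.53 = 161.53 bpm

161.53 bpm


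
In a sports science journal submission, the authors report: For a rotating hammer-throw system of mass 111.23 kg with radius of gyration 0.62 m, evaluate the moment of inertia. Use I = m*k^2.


I = m * k^2
I = 111.23 * 0.62^2
I = 111.23 * 0.3844 = 42.7568 kg*m^2

42.7568 kg*m^2


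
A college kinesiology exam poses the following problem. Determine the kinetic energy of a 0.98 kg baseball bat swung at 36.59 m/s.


KE = 0.5 * m * v^2
KE = 0.5 * 0.98 * 36.59^2
KE = 0.5 * 0.98 * 1338.8281 = 656.0258 J

656.0258 J


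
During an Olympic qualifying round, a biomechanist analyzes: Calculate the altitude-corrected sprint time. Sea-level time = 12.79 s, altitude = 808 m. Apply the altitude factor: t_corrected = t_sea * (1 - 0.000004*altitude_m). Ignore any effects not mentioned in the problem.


Correction factor = 1 - 0.000004 * 808 = 0.996768
t_corrected = t_sea * factor = 12.79 * 0.996768
t_corrected = 12.7487 s

12.7487 s


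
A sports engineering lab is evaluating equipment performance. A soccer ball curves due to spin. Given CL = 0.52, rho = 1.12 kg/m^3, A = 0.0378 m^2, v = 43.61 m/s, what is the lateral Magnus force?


FM = 0.5 * CL * rho * A * v^2
FM = 0.5 * 0.52 * 1.12 * 0.0378 * 43.61^2
v^2 = 1901.8321
FM = 0.5 * 0.52 * 1.12 * 0.0378 * 1901.8321 = 20.9342 N

20.9342 N


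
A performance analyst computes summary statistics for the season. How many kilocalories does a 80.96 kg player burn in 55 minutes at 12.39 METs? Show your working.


kcal = MET * mass * time_hr
Convert time: 55 min = 0.9167 hr
kcal = 12.39 * 80.96 * 0.9167
kcal = 919.5032 kcal

919.5032 kcal


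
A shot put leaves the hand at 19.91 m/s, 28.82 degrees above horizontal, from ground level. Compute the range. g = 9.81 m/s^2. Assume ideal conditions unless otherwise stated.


R = v^2 * sin(2*theta) / g
Convert angle to radians: theta = 28.82 deg = 0.503 rad
sin(2*theta) = sin(1.006) = 0.8447
R = 19.91^2 * 0.8447 / 9.81
R = 396.4081 * 0.8447 / 9.81 = 34.1332 m

34.1332 m


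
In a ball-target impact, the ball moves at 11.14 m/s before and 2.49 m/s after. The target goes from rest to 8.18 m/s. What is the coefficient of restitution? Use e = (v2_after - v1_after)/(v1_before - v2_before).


e = (v2_after - v1_after) / (v1_before - v2_before)
Numerator = 8.18 - 2.49 = 5.69
Denominator = 11.14 - 0 = 11.14
e = 5.69 / 11.14 = 0.5108

0.5108


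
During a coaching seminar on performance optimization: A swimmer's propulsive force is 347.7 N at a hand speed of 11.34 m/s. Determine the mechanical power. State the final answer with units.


P = F * v
P = 347.7 * 11.34
P = 3942.918 W

3942.918 W


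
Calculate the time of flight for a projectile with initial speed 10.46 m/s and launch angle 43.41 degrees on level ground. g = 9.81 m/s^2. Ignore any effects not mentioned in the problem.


T = 2*v*sin(theta)/g
sin(theta) = sin(43.41 deg) = 0.6872
T = 2*10.46*0.6872 / 9.81
T = 14.3765 / 9.81 = 1.4655 s

1.4655 s


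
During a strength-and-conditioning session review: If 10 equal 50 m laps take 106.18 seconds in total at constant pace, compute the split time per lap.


Split time = total_time / n_laps = 106.18 / 10
Split time = 10.618 s per lap

10.618 s


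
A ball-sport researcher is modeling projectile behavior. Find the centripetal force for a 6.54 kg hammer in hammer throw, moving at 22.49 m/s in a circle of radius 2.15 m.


Fc = m * v^2 / r
v^2 = 22.49^2 = 505.8001
Fc = 6.54 * 505.8001 / 2.15
Fc = 3307.9327 / 2.15 = 1538.5733 N

1538.5733 N


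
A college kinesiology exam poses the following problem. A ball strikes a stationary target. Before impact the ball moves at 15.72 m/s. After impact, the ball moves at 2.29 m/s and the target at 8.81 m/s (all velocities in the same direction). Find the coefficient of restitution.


e = (v2_after - v1_after) / (v1_before - v2_before)
Numerator = 8.81 - 2.29 = 6.52
Denominator = 15.72 - 0 = 15.72
e = 6.52 / 15.72 = 0.4148

0.4148


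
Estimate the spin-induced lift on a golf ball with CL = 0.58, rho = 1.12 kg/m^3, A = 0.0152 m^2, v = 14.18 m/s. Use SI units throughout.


FM = 0.5 * CL * rho * A * v^2
FM = 0.5 * 0.58 * 1.12 * 0.0152 * 14.18^2
v^2 = 201.0724
FM = 0.5 * 0.58 * 1.12 * 0.0152 * 201.0724 = 0.9927 N

0.9927 N


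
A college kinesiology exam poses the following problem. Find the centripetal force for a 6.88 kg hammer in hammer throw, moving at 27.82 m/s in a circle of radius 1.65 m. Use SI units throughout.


Fc = m * v^2 / r
v^2 = 27.82^2 = 773.9524
Fc = 6.88 * 773.9524 / 1.65
Fc = 5324.7925 / 1.65 = 3227.147 N

3227.147 N


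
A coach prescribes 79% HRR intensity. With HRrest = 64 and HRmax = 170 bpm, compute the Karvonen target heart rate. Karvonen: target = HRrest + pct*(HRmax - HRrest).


Target = HRrest + pct*(HRmax - HRrest)
Heart rate reserve = HRmax - HRrest = 170 - 64 = 106 bpm
Fraction = 79% = 0.79
Target = 64 + 0.79 * 106
Target = 64 + 83.74 = 147.74 bpm

147.74 bpm


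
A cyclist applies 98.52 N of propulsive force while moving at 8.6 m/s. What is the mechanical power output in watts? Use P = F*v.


P = F * v
P = 98.52 * 8.6
P = 847.272 W

847.272 W


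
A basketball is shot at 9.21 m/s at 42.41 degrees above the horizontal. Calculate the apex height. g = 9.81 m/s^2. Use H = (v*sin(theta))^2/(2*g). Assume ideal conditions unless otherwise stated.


H = (v*sin(theta))^2 / (2*g)
vy = v*sin(theta) = 9.21 * sin(42.41 deg) = 6.2115 m/s
H = vy^2 / (2*g) = 38.5829 / (2*9.81)
H = 38.5829 / 19.62 = 1.9665 m

1.9665 m


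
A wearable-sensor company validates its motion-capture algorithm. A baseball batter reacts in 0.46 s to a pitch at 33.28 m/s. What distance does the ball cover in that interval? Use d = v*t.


d = v * t
d = 33.28 * 0.46
d = 15.3088 m

15.3088 m


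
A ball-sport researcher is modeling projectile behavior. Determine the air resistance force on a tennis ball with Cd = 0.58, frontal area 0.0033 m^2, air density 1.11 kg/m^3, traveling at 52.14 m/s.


Fd = 0.5 * Cd * rho * A * v^2
Fd = 0.5 * 0.58 * 1.11 * 0.0033 * 52.14^2
v^2 = 2718.5796
Fd = 0.5 * 0.58 * 1.11 * 0.0033 * 2718.5796 = 2.8879 N

2.8879 N


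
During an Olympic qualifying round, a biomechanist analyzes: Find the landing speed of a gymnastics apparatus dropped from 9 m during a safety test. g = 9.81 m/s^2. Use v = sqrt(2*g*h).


v = sqrt(2 * g * h)
v = sqrt(2 * 9.81 * 9)
v = sqrt(176.58) = 13.2883 m/s

13.2883 m/s


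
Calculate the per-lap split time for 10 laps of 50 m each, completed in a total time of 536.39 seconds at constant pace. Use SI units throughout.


Split time = total_time / n_laps = 536.39 / 10
Split time = 53.639 s per lap

53.639 s


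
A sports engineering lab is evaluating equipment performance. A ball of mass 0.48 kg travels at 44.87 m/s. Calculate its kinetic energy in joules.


KE = 0.5 * m * v^2
KE = 0.5 * 0.48 * 44.87^2
KE = 0.5 * 0.48 * 2013.3169 = 483.1961 J

483.1961 J


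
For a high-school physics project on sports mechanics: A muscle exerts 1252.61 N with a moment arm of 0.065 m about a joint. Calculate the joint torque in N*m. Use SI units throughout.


tau = F * d
tau = 1252.61 * 0.065
tau = 81.4196 N*m

81.4196 N*m


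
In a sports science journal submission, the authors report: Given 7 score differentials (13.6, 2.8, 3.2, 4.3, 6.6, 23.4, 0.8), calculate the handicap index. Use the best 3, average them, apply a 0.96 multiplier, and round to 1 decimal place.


All differentials: 13.6, 2.8, 3.2, 4.3, 6.6, 23.4, 0.8
Sorted: 0.8, 2.8, 3.2, 4.3, 6.6, 13.6, 23.4
Best 3: 0.8, 2.8, 3.2
Average of best = 6.8 / 3 = 2.2667
Raw index = 2.2667 * 0.96 = 2.176
Handicap index = round(2.176, 1) = 2.2

2.2


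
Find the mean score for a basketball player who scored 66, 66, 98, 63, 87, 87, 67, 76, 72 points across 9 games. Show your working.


Average = sum / n
Sum = 682
Average = 682 / 9 = 75.7778

75.7778


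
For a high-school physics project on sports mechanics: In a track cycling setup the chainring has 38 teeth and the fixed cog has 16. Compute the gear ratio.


GR = front_teeth / rear_teeth
GR = 38 / 16
GR = 2.375

2.375


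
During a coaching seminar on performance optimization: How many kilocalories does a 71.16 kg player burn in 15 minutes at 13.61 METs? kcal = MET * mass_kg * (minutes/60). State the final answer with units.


kcal = MET * mass * time_hr
Convert time: 15 min = 0.25 hr
kcal = 13.61 * 71.16 * 0.25
kcal = 242.1219 kcal

242.1219 kcal


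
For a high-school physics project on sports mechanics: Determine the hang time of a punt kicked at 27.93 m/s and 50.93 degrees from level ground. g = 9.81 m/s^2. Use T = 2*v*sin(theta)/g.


T = 2*v*sin(theta)/g
sin(theta) = sin(50.93 deg) = 0.7764
T = 2*27.93*0.7764 / 9.81
T = 43.3684 / 9.81 = 4.4208 s

4.4208 s


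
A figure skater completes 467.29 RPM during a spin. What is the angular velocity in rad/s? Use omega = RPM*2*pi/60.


omega = RPM * 2 * pi / 60
omega = 467.29 * 2 * 3.14159 / 60
omega = 2936.0697 / 60 = 48.9345 rad/s

48.9345 rad/s


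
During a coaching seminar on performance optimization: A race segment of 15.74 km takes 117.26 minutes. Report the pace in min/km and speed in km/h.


Pace = time / distance = 117.26 min / 15.74 km = 7.4498 min/km
Speed = distance / time_in_hours = 15.74 / 1.9543 hr
Speed = 8.0539 km/h

7.4498 min/km, 8.0539 km/h


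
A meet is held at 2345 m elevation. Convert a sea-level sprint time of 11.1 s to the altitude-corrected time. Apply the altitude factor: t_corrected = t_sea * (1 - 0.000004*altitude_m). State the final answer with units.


Correction factor = 1 - 0.000004 * 2345 = 0.99062
t_corrected = t_sea * factor = 11.1 * 0.99062
t_corrected = 10.9959 s

10.9959 s


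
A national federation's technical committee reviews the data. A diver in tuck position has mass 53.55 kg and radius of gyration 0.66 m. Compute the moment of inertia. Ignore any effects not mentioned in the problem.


I = m * k^2
I = 53.55 * 0.66^2
I = 53.55 * 0.4356 = 23.3264 kg*m^2

23.3264 kg*m^2


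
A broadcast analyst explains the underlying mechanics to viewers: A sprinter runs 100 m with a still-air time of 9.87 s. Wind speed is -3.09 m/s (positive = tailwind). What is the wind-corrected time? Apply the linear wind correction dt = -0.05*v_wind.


dt = -0.05 * v_wind = -0.05 * -3.09 = 0.1545 s
t_corrected = t_still + dt = 9.87 + (0.1545)
t_corrected = 10.0245 s

10.0245 s


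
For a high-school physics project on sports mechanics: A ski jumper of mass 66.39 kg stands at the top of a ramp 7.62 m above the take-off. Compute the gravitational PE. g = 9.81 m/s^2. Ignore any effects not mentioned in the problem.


PE = m * g * h
PE = 66.39 * 9.81 * 7.62
PE = 651.2859 * 7.62 = 4962.7986 J

4962.7986 J


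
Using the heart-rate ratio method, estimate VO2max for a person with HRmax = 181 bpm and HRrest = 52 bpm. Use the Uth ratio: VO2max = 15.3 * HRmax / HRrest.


VO2max = 15.3 * HRmax / HRrest
VO2max = 15.3 * 181 / 52
VO2max = 2769.3 / 52 = 53.2558 mL/kg/min

53.2558 mL/kg/min


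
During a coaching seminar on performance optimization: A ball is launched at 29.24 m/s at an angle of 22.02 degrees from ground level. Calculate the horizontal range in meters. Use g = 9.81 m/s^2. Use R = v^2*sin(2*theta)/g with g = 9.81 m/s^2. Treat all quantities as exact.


R = v^2 * sin(2*theta) / g
Convert angle to radians: theta = 22.02 deg = 0.3843 rad
sin(2*theta) = sin(0.7686) = 0.6952
R = 29.24^2 * 0.6952 / 9.81
R = 854.9776 * 0.6952 / 9.81 = 60.5858 m

60.5858 m


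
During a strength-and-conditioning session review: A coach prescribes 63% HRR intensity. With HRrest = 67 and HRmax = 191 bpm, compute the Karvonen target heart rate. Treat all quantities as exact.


Target = HRrest + pct*(HRmax - HRrest)
Heart rate reserve = HRmax - HRrest = 191 - 67 = 124 bpm
Fraction = 63% = 0.63
Target = 67 + 0.63 * 124
Target = 67 + 78.12 = 145.12 bpm

145.12 bpm


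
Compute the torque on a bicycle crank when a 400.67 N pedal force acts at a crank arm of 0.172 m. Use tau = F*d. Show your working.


tau = F * d
tau = 400.67 * 0.172
tau = 68.9152 N*m

68.9152 N*m


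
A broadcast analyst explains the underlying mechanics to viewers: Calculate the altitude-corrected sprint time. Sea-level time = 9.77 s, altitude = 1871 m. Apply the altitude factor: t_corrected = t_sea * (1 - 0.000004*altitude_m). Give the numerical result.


Correction factor = 1 - 0.000004 * 1871 = 0.992516
t_corrected = t_sea * factor = 9.77 * 0.992516
t_corrected = 9.6969 s

9.6969 s


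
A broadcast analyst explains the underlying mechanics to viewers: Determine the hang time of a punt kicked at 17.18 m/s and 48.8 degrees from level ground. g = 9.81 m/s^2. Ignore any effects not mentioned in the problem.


T = 2*v*sin(theta)/g
sin(theta) = sin(48.8 deg) = 0.7524
T = 2*17.18*0.7524 / 9.81
T = 25.853 / 9.81 = 2.6354 s

2.6354 s


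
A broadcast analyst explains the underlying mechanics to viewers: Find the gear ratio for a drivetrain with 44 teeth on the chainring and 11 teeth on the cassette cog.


GR = front_teeth / rear_teeth
GR = 44 / 11
GR = 4

4


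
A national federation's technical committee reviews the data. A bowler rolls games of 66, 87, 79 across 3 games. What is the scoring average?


Average = sum / n
Sum = 232
Average = 232 / 3 = 77.3333

77.3333


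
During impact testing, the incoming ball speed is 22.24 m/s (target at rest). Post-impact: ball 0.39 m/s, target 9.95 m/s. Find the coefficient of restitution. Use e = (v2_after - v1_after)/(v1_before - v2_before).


e = (v2_after - v1_after) / (v1_before - v2_before)
Numerator = 9.95 - 0.39 = 9.56
Denominator = 22.24 - 0 = 22.24
e = 9.56 / 22.24 = 0.4299

0.4299


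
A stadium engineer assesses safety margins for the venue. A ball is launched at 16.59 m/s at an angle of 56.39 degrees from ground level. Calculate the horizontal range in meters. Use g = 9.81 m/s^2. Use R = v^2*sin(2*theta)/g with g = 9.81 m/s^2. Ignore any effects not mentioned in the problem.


R = v^2 * sin(2*theta) / g
Convert angle to radians: theta = 56.39 deg = 0.9842 rad
sin(2*theta) = sin(1.9684) = 0.922
R = 16.59^2 * 0.922 / 9.81
R = 275.2281 * 0.922 / 9.81 = 25.8675 m

25.8675 m


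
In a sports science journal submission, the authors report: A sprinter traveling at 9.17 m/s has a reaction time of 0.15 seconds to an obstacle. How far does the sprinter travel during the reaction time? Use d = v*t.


d = v * t
d = 9.17 * 0.15
d = 1.3755 m

1.3755 m


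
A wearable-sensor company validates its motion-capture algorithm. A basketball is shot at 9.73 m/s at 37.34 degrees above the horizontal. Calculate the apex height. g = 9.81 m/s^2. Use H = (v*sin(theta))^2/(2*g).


H = (v*sin(theta))^2 / (2*g)
vy = v*sin(theta) = 9.73 * sin(37.34 deg) = 5.9017 m/s
H = vy^2 / (2*g) = 34.8297 / (2*9.81)
H = 34.8297 / 19.62 = 1.7752 m

1.7752 m


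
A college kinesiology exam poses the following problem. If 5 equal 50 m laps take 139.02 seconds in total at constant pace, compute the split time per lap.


Split time = total_time / n_laps = 139.02 / 5
Split time = 27.804 s per lap

27.804 s


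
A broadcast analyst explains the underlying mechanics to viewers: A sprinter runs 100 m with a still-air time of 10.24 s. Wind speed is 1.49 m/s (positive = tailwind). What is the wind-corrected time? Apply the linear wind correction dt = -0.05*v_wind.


dt = -0.05 * v_wind = -0.05 * 1.49 = -0.0745 s
t_corrected = t_still + dt = 10.24 + (-0.0745)
t_corrected = 10.1655 s

10.1655 s


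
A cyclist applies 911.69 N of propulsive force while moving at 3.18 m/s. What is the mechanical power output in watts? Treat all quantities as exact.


P = F * v
P = 911.69 * 3.18
P = 2899.1742 W

2899.1742 W


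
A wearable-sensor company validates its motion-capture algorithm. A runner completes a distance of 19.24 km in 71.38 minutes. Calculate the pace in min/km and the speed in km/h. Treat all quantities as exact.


Pace = time / distance = 71.38 min / 19.24 km = 3.71 min/km
Speed = distance / time_in_hours = 19.24 / 1.1897 hr
Speed = 16.1726 km/h

3.71 min/km, 16.1726 km/h


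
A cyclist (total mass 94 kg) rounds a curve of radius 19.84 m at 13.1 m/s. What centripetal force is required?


Fc = m * v^2 / r
v^2 = 13.1^2 = 171.61
Fc = 94 * 171.61 / 19.84
Fc = 16131.34 / 19.84 = 813.0716 N

813.0716 N


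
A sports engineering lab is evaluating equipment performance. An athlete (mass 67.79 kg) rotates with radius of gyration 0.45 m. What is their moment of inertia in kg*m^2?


I = m * k^2
I = 67.79 * 0.45^2
I = 67.79 * 0.2025 = 13.7275 kg*m^2

13.7275 kg*m^2


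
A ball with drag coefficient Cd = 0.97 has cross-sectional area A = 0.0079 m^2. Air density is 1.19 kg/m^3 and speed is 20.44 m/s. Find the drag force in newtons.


Fd = 0.5 * Cd * rho * A * v^2
Fd = 0.5 * 0.97 * 1.19 * 0.0079 * 20.44^2
v^2 = 417.7936
Fd = 0.5 * 0.97 * 1.19 * 0.0079 * 417.7936 = 1.9049 N

1.9049 N


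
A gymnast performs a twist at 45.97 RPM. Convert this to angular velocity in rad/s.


omega = RPM * 2 * pi / 60
omega = 45.97 * 2 * 3.14159 / 60
omega = 288.838 / 60 = 4.814 rad/s

4.814 rad/s


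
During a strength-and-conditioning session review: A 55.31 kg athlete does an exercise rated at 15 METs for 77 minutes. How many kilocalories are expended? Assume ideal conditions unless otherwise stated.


kcal = MET * mass * time_hr
Convert time: 77 min = 1.2833 hr
kcal = 15 * 55.31 * 1.2833
kcal = 1064.7175 kcal

1064.7175 kcal


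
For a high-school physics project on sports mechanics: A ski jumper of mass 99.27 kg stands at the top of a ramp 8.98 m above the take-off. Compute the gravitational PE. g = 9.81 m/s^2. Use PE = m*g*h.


PE = m * g * h
PE = 99.27 * 9.81 * 8.98
PE = 973.8387 * 8.98 = 8745.0715 J

8745.0715 J


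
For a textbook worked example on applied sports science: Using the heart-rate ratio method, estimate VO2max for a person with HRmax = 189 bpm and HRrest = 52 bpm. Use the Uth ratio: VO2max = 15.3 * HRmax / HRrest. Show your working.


VO2max = 15.3 * HRmax / HRrest
VO2max = 15.3 * 189 / 52
VO2max = 2891.7 / 52 = 55.6096 mL/kg/min

55.6096 mL/kg/min


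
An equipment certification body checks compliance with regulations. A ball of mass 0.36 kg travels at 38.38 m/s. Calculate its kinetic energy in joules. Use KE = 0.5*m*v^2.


KE = 0.5 * m * v^2
KE = 0.5 * 0.36 * 38.38^2
KE = 0.5 * 0.36 * 1473.0244 = 265.1444 J

265.1444 J


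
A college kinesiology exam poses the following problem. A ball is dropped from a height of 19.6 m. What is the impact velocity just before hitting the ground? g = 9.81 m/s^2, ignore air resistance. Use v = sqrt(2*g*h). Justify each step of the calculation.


v = sqrt(2 * g * h)
v = sqrt(2 * 9.81 * 19.6)
v = sqrt(384.552) = 19.61 m/s

19.61 m/s


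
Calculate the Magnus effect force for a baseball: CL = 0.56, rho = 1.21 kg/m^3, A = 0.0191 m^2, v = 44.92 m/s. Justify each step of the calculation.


FM = 0.5 * CL * rho * A * v^2
FM = 0.5 * 0.56 * 1.21 * 0.0191 * 44.92^2
v^2 = 2017.8064
FM = 0.5 * 0.56 * 1.21 * 0.0191 * 2017.8064 = 13.0574 N

13.0574 N


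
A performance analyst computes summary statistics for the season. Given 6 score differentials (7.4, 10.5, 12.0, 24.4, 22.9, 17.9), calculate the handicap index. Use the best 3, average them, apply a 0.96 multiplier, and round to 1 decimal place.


All differentials: 7.4, 10.5, 12.0, 24.4, 22.9, 17.9
Sorted: 7.4, 10.5, 12.0, 17.9, 22.9, 24.4
Best 3: 7.4, 10.5, 12.0
Average of best = 29.9 / 3 = 9.9667
Raw index = 9.9667 * 0.96 = 9.568
Handicap index = round(9.568, 1) = 9.6

9.6


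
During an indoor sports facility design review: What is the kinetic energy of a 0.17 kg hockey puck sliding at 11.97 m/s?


KE = 0.5 * m * v^2
KE = 0.5 * 0.17 * 11.97^2
KE = 0.5 * 0.17 * 143.2809 = 12.1789 J

12.1789 J


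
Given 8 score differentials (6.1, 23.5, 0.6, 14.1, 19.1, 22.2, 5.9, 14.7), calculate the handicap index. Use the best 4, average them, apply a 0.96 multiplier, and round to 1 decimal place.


All differentials: 6.1, 23.5, 0.6, 14.1, 19.1, 22.2, 5.9, 14.7
Sorted: 0.6, 5.9, 6.1, 14.1, 14.7, 19.1, 22.2, 23.5
Best 4: 0.6, 5.9, 6.1, 14.1
Average of best = 26.7 / 4 = 6.675
Raw index = 6.675 * 0.96 = 6.408
Handicap index = round(6.408, 1) = 6.4

6.4


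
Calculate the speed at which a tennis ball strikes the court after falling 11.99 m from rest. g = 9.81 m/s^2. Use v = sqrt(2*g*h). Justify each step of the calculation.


v = sqrt(2 * g * h)
v = sqrt(2 * 9.81 * 11.99)
v = sqrt(235.2438) = 15.3377 m/s

15.3377 m/s


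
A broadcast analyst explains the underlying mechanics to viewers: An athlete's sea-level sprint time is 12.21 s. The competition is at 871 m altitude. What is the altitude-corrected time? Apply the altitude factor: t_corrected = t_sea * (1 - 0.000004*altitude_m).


Correction factor = 1 - 0.000004 * 871 = 0.996516
t_corrected = t_sea * factor = 12.21 * 0.996516
t_corrected = 12.1675 s

12.1675 s


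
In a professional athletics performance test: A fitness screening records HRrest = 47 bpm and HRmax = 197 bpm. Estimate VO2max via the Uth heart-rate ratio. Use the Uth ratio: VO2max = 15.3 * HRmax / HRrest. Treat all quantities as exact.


VO2max = 15.3 * HRmax / HRrest
VO2max = 15.3 * 197 / 47
VO2max = 3014.1 / 47 = 64.1298 mL/kg/min

64.1298 mL/kg/min


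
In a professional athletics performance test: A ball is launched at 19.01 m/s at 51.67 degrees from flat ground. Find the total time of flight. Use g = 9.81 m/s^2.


T = 2*v*sin(theta)/g
sin(theta) = sin(51.67 deg) = 0.7845
T = 2*19.01*0.7845 / 9.81
T = 29.8249 / 9.81 = 3.0403 s

3.0403 s


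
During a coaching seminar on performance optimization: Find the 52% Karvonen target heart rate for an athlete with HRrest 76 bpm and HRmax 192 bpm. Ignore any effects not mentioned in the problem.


Target = HRrest + pct*(HRmax - HRrest)
Heart rate reserve = HRmax - HRrest = 192 - 76 = 116 bpm
Fraction = 52% = 0.52
Target = 76 + 0.52 * 116
Target = 76 + 60.32 = 136.32 bpm

136.32 bpm


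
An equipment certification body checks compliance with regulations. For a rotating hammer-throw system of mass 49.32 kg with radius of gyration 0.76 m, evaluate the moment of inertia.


I = m * k^2
I = 49.32 * 0.76^2
I = 49.32 * 0.5776 = 28.4872 kg*m^2

28.4872 kg*m^2


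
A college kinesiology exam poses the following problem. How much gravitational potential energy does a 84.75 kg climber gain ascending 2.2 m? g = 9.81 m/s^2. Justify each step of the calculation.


PE = m * g * h
PE = 84.75 * 9.81 * 2.2
PE = 831.3975 * 2.2 = 1829.0745 J

1829.0745 J


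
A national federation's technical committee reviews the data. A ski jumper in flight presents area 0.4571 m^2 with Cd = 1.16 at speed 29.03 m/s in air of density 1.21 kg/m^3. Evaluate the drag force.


Fd = 0.5 * Cd * rho * A * v^2
Fd = 0.5 * 1.16 * 1.21 * 0.4571 * 29.03^2
v^2 = 842.7409
Fd = 0.5 * 1.16 * 1.21 * 0.4571 * 842.7409 = 270.3452 N

270.3452 N


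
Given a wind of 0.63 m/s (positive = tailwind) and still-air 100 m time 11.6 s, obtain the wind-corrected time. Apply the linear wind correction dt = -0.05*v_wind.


dt = -0.05 * v_wind = -0.05 * 0.63 = -0.0315 s
t_corrected = t_still + dt = 11.6 + (-0.0315)
t_corrected = 11.5685 s

11.5685 s


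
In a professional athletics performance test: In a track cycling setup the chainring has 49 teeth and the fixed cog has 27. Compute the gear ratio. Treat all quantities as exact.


GR = front_teeth / rear_teeth
GR = 49 / 27
GR = 1.8148

1.8148


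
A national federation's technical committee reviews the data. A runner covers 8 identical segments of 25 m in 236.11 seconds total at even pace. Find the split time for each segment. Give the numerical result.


Split time = total_time / n_laps = 236.11 / 8
Split time = 29.5138 s per lap

29.5138 s


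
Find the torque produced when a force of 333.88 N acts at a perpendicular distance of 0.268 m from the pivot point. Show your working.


tau = F * d
tau = 333.88 * 0.268
tau = 89.4798 N*m

89.4798 N*m


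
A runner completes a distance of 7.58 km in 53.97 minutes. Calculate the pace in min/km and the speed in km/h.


Pace = time / distance = 53.97 min / 7.58 km = 7.1201 min/km
Speed = distance / time_in_hours = 7.58 / 0.8995 hr
Speed = 8.4269 km/h

7.1201 min/km, 8.4269 km/h


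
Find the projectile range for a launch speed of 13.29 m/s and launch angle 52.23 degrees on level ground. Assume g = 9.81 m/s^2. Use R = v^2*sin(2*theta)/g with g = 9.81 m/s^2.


R = v^2 * sin(2*theta) / g
Convert angle to radians: theta = 52.23 deg = 0.9116 rad
sin(2*theta) = sin(1.8232) = 0.9683
R = 13.29^2 * 0.9683 / 9.81
R = 176.6241 * 0.9683 / 9.81 = 17.4342 m

17.4342 m


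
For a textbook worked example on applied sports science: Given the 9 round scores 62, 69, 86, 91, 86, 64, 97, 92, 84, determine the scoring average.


Average = sum / n
Sum = 731
Average = 731 / 9 = 81.2222

81.2222


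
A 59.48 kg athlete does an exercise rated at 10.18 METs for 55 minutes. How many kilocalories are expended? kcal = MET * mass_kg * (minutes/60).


kcal = MET * mass * time_hr
Convert time: 55 min = 0.9167 hr
kcal = 10.18 * 59.48 * 0.9167
kcal = 555.0475 kcal

555.0475 kcal


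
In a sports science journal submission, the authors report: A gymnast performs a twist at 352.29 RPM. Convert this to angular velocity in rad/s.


omega = RPM * 2 * pi / 60
omega = 352.29 * 2 * 3.14159 / 60
omega = 2213.5034 / 60 = 36.8917 rad/s

36.8917 rad/s


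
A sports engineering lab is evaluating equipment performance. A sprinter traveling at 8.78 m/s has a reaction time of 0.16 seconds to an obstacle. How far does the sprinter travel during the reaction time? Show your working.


d = v * t
d = 8.78 * 0.16
d = 1.4048 m

1.4048 m


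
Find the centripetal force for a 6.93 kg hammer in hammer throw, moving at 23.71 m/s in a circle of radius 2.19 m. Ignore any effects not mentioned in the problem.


Fc = m * v^2 / r
v^2 = 23.71^2 = 562.1641
Fc = 6.93 * 562.1641 / 2.19
Fc = 3895.7972 / 2.19 = 1778.9028 N

1778.9028 N


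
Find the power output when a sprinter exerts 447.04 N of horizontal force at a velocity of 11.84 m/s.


P = F * v
P = 447.04 * 11.84
P = 5292.9536 W

5292.9536 W


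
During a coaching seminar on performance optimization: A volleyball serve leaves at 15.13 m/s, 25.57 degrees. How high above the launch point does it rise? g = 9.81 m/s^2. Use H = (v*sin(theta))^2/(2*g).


H = (v*sin(theta))^2 / (2*g)
vy = v*sin(theta) = 15.13 * sin(25.57 deg) = 6.5303 m/s
H = vy^2 / (2*g) = 42.645 / (2*9.81)
H = 42.645 / 19.62 = 2.1735 m

2.1735 m


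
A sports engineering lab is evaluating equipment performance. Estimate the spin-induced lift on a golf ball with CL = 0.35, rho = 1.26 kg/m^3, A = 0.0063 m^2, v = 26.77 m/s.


FM = 0.5 * CL * rho * A * v^2
FM = 0.5 * 0.35 * 1.26 * 0.0063 * 26.77^2
v^2 = 716.6329
FM = 0.5 * 0.35 * 1.26 * 0.0063 * 716.6329 = 0.9955 N

0.9955 N


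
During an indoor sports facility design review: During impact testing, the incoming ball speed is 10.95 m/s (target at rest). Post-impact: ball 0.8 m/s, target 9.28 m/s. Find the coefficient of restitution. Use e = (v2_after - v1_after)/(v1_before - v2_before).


e = (v2_after - v1_after) / (v1_before - v2_before)
Numerator = 9.28 - 0.8 = 8.48
Denominator = 10.95 - 0 = 10.95
e = 8.48 / 10.95 = 0.7744

0.7744


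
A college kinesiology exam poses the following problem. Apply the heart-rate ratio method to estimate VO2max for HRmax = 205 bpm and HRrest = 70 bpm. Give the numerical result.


VO2max = 15.3 * HRmax / HRrest
VO2max = 15.3 * 205 / 70
VO2max = 3136.5 / 70 = 44.8071 mL/kg/min

44.8071 mL/kg/min


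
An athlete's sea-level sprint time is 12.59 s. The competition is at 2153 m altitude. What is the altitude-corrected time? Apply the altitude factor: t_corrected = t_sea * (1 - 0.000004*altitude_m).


Correction factor = 1 - 0.000004 * 2153 = 0.991388
t_corrected = t_sea * factor = 12.59 * 0.991388
t_corrected = 12.4816 s

12.4816 s


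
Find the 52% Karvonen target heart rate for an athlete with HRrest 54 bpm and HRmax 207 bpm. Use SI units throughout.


Target = HRrest + pct*(HRmax - HRrest)
Heart rate reserve = HRmax - HRrest = 207 - 54 = 153 bpm
Fraction = 52% = 0.52
Target = 54 + 0.52 * 153
Target = 54 + 79.56 = 133.56 bpm

133.56 bpm


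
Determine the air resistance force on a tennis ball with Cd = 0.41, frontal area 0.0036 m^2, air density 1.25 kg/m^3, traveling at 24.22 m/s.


Fd = 0.5 * Cd * rho * A * v^2
Fd = 0.5 * 0.41 * 1.25 * 0.0036 * 24.22^2
v^2 = 586.6084
Fd = 0.5 * 0.41 * 1.25 * 0.0036 * 586.6084 = 0.5411 N

0.5411 N


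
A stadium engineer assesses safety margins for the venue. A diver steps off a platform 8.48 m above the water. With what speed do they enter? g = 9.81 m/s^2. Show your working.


v = sqrt(2 * g * h)
v = sqrt(2 * 9.81 * 8.48)
v = sqrt(166.3776) = 12.8987 m/s

12.8987 m/s


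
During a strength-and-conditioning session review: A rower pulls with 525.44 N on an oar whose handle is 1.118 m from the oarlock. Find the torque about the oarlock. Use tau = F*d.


tau = F * d
tau = 525.44 * 1.118
tau = 587.4419 N*m

587.4419 N*m


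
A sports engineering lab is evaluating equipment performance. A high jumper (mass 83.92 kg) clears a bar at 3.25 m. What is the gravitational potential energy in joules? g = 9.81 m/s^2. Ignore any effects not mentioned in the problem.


PE = m * g * h
PE = 83.92 * 9.81 * 3.25
PE = 823.2552 * 3.25 = 2675.5794 J

2675.5794 J


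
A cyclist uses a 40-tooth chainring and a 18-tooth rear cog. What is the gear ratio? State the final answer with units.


GR = front_teeth / rear_teeth
GR = 40 / 18
GR = 2.2222

2.2222


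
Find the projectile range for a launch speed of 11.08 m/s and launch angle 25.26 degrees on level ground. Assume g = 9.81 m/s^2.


R = v^2 * sin(2*theta) / g
Convert angle to radians: theta = 25.26 deg = 0.4409 rad
sin(2*theta) = sin(0.8817) = 0.7718
R = 11.08^2 * 0.7718 / 9.81
R = 122.7664 * 0.7718 / 9.81 = 9.6592 m

9.6592 m


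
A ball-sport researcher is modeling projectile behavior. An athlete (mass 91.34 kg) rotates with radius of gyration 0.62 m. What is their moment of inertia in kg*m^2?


I = m * k^2
I = 91.34 * 0.62^2
I = 91.34 * 0.3844 = 35.1111 kg*m^2

35.1111 kg*m^2


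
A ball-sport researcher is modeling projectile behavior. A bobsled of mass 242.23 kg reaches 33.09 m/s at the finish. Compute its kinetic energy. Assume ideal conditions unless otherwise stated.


KE = 0.5 * m * v^2
KE = 0.5 * 242.23 * 33.09^2
KE = 0.5 * 242.23 * 1094.9481 = 132614.6391 J

132614.6391 J


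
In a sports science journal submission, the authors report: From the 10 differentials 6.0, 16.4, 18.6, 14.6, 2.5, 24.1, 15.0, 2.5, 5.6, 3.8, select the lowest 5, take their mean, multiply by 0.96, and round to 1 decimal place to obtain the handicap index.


All differentials: 6.0, 16.4, 18.6, 14.6, 2.5, 24.1, 15.0, 2.5, 5.6, 3.8
Sorted: 2.5, 2.5, 3.8, 5.6, 6.0, 14.6, 15.0, 16.4, 18.6, 24.1
Best 5: 2.5, 2.5, 3.8, 5.6, 6.0
Average of best = 20.4 / 5 = 4.08
Raw index = 4.08 * 0.96 = 3.9168
Handicap index = round(3.9168, 1) = 3.9

3.9


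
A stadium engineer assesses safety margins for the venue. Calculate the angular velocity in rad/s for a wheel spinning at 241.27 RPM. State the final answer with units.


omega = RPM * 2 * pi / 60
omega = 241.27 * 2 * 3.14159 / 60
omega = 1515.9441 / 60 = 25.2657 rad/s

25.2657 rad/s


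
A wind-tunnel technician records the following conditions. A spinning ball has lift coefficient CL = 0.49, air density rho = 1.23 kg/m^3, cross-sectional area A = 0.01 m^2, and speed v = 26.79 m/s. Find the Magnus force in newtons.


FM = 0.5 * CL * rho * A * v^2
FM = 0.5 * 0.49 * 1.23 * 0.01 * 26.79^2
v^2 = 717.7041
FM = 0.5 * 0.49 * 1.23 * 0.01 * 717.7041 = 2.1628 N

2.1628 N


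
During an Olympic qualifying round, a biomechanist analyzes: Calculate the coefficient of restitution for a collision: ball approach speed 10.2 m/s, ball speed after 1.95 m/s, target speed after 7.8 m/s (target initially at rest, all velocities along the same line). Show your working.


e = (v2_after - v1_after) / (v1_before - v2_before)
Numerator = 7.8 - 1.95 = 5.85
Denominator = 10.2 - 0 = 10.2
e = 5.85 / 10.2 = 0.5735

0.5735


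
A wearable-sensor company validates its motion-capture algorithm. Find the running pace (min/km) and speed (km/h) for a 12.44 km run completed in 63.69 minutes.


Pace = time / distance = 63.69 min / 12.44 km = 5.1198 min/km
Speed = distance / time_in_hours = 12.44 / 1.0615 hr
Speed = 11.7193 km/h

5.1198 min/km, 11.7193 km/h


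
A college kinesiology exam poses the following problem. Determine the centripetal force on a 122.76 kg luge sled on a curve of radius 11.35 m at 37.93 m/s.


Fc = m * v^2 / r
v^2 = 37.93^2 = 1438.6849
Fc = 122.76 * 1438.6849 / 11.35
Fc = 176612.9583 / 11.35 = 15560.6131 N

15560.6131 N


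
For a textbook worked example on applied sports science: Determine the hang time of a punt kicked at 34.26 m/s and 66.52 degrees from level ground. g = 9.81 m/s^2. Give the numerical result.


T = 2*v*sin(theta)/g
sin(theta) = sin(66.52 deg) = 0.9172
T = 2*34.26*0.9172 / 9.81
T = 62.8465 / 9.81 = 6.4064 s

6.4064 s


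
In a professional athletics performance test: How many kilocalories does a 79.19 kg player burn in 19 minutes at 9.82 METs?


kcal = MET * mass * time_hr
Convert time: 19 min = 0.3167 hr
kcal = 9.82 * 79.19 * 0.3167
kcal = 246.2545 kcal

246.2545 kcal


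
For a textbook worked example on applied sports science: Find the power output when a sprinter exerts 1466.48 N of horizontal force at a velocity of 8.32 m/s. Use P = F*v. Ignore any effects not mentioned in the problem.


P = F * v
P = 1466.48 * 8.32
P = 12201.1136 W

12201.1136 W


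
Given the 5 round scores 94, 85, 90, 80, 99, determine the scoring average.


Average = sum / n
Sum = 448
Average = 448 / 5 = 89.6

89.6


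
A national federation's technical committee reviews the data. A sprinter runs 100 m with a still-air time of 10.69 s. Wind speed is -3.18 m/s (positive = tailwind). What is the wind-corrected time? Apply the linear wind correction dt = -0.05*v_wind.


dt = -0.05 * v_wind = -0.05 * -3.18 = 0.159 s
t_corrected = t_still + dt = 10.69 + (0.159)
t_corrected = 10.849 s

10.849 s


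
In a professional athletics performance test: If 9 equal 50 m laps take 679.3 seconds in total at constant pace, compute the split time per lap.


Split time = total_time / n_laps = 679.3 / 9
Split time = 75.4778 s per lap

75.4778 s


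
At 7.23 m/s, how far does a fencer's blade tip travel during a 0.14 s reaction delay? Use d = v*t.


d = v * t
d = 7.23 * 0.14
d = 1.0122 m

1.0122 m


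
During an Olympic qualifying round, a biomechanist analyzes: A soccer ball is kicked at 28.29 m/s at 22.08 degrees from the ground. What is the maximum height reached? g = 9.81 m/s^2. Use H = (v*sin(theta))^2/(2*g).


H = (v*sin(theta))^2 / (2*g)
vy = v*sin(theta) = 28.29 * sin(22.08 deg) = 10.6342 m/s
H = vy^2 / (2*g) = 113.0869 / (2*9.81)
H = 113.0869 / 19.62 = 5.7639 m

5.7639 m


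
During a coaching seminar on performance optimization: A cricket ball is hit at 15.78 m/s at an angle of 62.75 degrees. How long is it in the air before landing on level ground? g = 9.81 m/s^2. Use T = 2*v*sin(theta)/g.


T = 2*v*sin(theta)/g
sin(theta) = sin(62.75 deg) = 0.889
T = 2*15.78*0.889 / 9.81
T = 28.0574 / 9.81 = 2.8601 s

2.8601 s


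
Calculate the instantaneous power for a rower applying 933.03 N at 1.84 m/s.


P = F * v
P = 933.03 * 1.84
P = 1716.7752 W

1716.7752 W


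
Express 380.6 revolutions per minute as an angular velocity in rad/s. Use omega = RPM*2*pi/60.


omega = RPM * 2 * pi / 60
omega = 380.6 * 2 * 3.14159 / 60
omega = 2391.3803 / 60 = 39.8563 rad/s

39.8563 rad/s


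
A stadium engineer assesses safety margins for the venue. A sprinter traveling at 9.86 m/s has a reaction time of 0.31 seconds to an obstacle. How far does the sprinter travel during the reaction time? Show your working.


d = v * t
d = 9.86 * 0.31
d = 3.0566 m

3.0566 m


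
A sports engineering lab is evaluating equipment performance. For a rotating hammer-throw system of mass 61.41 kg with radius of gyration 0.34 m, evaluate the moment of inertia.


I = m * k^2
I = 61.41 * 0.34^2
I = 61.41 * 0.1156 = 7.099 kg*m^2

7.099 kg*m^2


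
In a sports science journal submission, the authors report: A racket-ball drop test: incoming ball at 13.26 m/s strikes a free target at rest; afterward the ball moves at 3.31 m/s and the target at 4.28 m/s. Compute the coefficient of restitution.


e = (v2_after - v1_after) / (v1_before - v2_before)
Numerator = 4.28 - 3.31 = 0.97
Denominator = 13.26 - 0 = 13.26
e = 0.97 / 13.26 = 0.0732

0.0732


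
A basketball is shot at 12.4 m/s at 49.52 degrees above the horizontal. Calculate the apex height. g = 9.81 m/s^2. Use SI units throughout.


H = (v*sin(theta))^2 / (2*g)
vy = v*sin(theta) = 12.4 * sin(49.52 deg) = 9.4318 m/s
H = vy^2 / (2*g) = 88.9597 / (2*9.81)
H = 88.9597 / 19.62 = 4.5341 m

4.5341 m


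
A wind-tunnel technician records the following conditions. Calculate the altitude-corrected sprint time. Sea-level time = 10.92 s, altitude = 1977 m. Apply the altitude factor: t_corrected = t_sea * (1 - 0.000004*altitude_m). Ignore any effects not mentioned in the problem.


Correction factor = 1 - 0.000004 * 1977 = 0.992092
t_corrected = t_sea * factor = 10.92 * 0.992092
t_corrected = 10.8336 s

10.8336 s


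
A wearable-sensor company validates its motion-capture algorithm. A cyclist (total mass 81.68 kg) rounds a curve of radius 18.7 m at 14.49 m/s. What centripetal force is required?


Fc = m * v^2 / r
v^2 = 14.49^2 = 209.9601
Fc = 81.68 * 209.9601 / 18.7
Fc = 17149.541 / 18.7 = 917.0878 N

917.0878 N


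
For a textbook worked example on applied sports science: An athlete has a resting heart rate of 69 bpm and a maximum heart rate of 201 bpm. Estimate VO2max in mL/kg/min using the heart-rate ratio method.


VO2max = 15.3 * HRmax / HRrest
VO2max = 15.3 * 201 / 69
VO2max = 3075.3 / 69 = 44.5696 mL/kg/min

44.5696 mL/kg/min
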